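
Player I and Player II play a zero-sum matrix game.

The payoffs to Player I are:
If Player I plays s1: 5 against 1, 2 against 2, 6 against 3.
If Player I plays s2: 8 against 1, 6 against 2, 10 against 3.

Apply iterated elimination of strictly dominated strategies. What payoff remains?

Column 1 is strictly dominated by 2 for Player II (2<5, 6<8); eliminate 1.
Row s1 is strictly dominated by row s2 (6>2, 10>6); eliminate s1.
Column 3 is strictly dominated by 2 for Player II (6<10); eliminate 3.
Only (s2, 2) remains, with payoff 6.

6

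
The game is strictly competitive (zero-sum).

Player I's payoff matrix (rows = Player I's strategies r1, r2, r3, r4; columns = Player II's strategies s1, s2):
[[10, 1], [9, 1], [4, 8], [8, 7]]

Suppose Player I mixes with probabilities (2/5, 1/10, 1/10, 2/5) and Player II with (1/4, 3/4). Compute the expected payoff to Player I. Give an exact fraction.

Against (1/4, 3/4), each row's expected payoff is r1: 13/4; r2: 3; r3: 7; r4: 29/4.
Taking the (2/5, 1/10, 1/10, 2/5)-weighted average: (2/5)·(13/4) + (1/10)·(3) + (1/10)·(7) + (2/5)·(29/4) = 26/5.

26/5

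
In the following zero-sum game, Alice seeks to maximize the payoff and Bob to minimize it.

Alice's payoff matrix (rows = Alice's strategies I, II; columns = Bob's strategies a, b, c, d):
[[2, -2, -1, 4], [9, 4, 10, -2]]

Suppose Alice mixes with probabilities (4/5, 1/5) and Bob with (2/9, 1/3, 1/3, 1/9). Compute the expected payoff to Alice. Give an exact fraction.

6/5

Against (2/9, 1/3, 1/3, 1/9), each row's expected payoff is I: -1/9; II: 58/9.
Taking the (4/5, 1/5)-weighted average: (4/5)·(-1/9) + (1/5)·(58/9) = 6/5.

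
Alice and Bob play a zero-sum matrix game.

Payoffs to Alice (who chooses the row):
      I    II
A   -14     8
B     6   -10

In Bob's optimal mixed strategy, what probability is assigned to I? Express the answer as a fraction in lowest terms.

Row minima are -14 and -10, so Alice's maximin is -10; column maxima are 6 and 8, so Bob's minimax is 6. These differ, so the equilibrium is in mixed strategies.
Let Bob play I with probability q. Alice is indifferent when −14q + 8(1−q) = 6q − 10(1−q), giving q = 9/19.

9/19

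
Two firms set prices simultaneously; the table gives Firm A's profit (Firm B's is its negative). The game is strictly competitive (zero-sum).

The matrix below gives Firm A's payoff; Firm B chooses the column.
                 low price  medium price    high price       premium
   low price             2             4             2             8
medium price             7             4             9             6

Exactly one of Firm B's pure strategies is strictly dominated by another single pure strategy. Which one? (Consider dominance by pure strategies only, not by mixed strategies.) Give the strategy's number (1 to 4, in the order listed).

4

Firm B prefers columns that give Firm A less. Compare premium with medium price: 4 < 8, 4 < 6.
So medium price strictly dominates premium for Firm B; premium is strictly dominated.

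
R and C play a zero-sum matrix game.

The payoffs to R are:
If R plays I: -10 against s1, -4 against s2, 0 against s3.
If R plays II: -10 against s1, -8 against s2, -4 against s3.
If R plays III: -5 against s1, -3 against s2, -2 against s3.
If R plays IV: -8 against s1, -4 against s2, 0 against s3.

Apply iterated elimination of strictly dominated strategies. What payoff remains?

Row II is strictly dominated by row III (-5>-10, -3>-8, -2>-4); eliminate II.
Column s2 is strictly dominated by s1 for C (-10<-4, -5<-3, -8<-4); eliminate s2.
Column s3 is strictly dominated by s1 for C (-10<0, -5<-2, -8<0); eliminate s3.
Row I is strictly dominated by row III (-5>-10); eliminate I.
Row IV is strictly dominated by row III (-5>-8); eliminate IV.
Only (III, s1) remains, with payoff -5.

-5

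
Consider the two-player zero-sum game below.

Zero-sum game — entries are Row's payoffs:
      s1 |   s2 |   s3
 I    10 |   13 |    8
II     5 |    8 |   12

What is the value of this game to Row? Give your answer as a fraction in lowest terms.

80/9

Column s2 is strictly dominated by s1 for Column (it gives Row more in every row).
The remaining 2×2 game on (I, II) × (s1, s3) has no saddle point. Let Row play I with probability p; indifference gives 10p + 5(1−p) = 8p + 12(1−p), so p = 7/9.
Similarly Column's optimal q on s1 is 4/9, and the value is 10·(4/9) + (8)·(5/9) = 80/9.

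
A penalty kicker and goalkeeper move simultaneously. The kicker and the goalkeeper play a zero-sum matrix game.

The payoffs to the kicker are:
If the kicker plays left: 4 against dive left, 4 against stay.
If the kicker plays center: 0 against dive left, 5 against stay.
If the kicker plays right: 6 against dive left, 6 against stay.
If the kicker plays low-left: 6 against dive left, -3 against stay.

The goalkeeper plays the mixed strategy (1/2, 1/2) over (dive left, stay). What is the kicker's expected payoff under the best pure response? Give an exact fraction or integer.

left: (4)·(1/2) + (4)·(1/2) = 4.
center: (0)·(1/2) + (5)·(1/2) = 5/2.
right: (6)·(1/2) + (6)·(1/2) = 6.
low-left: (6)·(1/2) + (-3)·(1/2) = 3/2.
The best pure response is right with expected payoff 6.

6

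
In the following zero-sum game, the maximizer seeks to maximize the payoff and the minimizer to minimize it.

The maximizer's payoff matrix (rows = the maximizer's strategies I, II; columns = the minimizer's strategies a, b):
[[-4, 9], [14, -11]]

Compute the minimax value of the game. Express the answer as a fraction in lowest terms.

41/19

Row minima are -4 and -11, so the maximizer's maximin is -4; column maxima are 14 and 9, so the minimizer's minimax is 9. These differ, so the equilibrium is in mixed strategies.
Let the maximizer play I with probability p. The minimizer is indifferent when −4p + 14(1−p) = 9p − 11(1−p), giving p = 25/38.
Let the minimizer play a with probability q. The maximizer is indifferent when −4q + 9(1−q) = 14q − 11(1−q), giving q = 10/19.
The value is -4·(10/19) + (9)·(9/19) = 41/19.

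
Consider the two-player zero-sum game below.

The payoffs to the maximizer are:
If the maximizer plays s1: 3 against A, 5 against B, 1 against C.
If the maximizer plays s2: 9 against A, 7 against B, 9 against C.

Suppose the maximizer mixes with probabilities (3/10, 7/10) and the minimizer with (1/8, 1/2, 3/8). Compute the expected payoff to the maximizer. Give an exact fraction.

263/40

Against (1/8, 1/2, 3/8), each row's expected payoff is s1: 13/4; s2: 8.
Taking the (3/10, 7/10)-weighted average: (3/10)·(13/4) + (7/10)·(8) = 263/40.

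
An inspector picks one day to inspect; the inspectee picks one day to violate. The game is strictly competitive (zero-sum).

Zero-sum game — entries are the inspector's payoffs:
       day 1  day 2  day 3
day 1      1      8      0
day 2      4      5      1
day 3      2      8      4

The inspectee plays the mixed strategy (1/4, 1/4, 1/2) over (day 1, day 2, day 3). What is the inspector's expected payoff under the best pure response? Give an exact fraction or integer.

day 1: (1)·(1/4) + (8)·(1/4) + (0)·(1/2) = 9/4.
day 2: (4)·(1/4) + (5)·(1/4) + (1)·(1/2) = 11/4.
day 3: (2)·(1/4) + (8)·(1/4) + (4)·(1/2) = 9/2.
The best pure response is day 3 with expected payoff 9/2.

9/2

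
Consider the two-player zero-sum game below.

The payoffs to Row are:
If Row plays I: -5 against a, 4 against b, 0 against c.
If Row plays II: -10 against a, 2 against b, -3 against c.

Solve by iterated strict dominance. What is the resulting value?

-5

Row II is strictly dominated by row I (-5>-10, 4>2, 0>-3); eliminate II.
Column c is strictly dominated by a for Column (-5<0); eliminate c.
Column b is strictly dominated by a for Column (-5<4); eliminate b.
Only (I, a) remains, with payoff -5.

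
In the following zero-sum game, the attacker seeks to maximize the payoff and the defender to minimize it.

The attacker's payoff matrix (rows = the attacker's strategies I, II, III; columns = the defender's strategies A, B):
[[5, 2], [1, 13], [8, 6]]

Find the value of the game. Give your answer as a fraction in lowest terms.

7

Row I is strictly dominated by row III, so the attacker never plays it.
The remaining 2×2 game on (II, III) × (A, B) has no saddle point. Let the attacker play II with probability p; indifference gives p + 8(1−p) = 13p + 6(1−p), so p = 1/7.
Similarly the defender's optimal q on A is 1/2, and the value is 1·(1/2) + (13)·(1/2) = 7.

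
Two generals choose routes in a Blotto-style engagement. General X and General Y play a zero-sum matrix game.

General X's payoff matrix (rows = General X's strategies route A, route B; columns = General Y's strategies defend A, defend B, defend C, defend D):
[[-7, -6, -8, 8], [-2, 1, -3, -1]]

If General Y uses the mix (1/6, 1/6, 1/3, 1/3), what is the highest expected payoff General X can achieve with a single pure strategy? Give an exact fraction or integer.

route A: (-7)·(1/6) + (-6)·(1/6) + (-8)·(1/3) + (8)·(1/3) = -13/6.
route B: (-2)·(1/6) + (1)·(1/6) + (-3)·(1/3) + (-1)·(1/3) = -3/2.
The best pure response is route B with expected payoff -3/2.

-3/2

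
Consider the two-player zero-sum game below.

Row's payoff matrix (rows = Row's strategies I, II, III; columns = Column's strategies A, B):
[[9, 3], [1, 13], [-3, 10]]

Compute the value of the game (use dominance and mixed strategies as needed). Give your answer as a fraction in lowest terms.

19/3

Row III is strictly dominated by row II, so Row never plays it.
The remaining 2×2 game on (I, II) × (A, B) has no saddle point. Let Row play I with probability p; indifference gives 9p + (1−p) = 3p + 13(1−p), so p = 2/3.
Similarly Column's optimal q on A is 5/9, and the value is 9·(5/9) + (3)·(4/9) = 19/3.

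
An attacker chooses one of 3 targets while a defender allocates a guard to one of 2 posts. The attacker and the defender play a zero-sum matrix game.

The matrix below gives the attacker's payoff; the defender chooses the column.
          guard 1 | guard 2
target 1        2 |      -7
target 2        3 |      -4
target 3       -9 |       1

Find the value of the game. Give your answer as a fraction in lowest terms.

-33/17

Row target 1 is strictly dominated by row target 2, so the attacker never plays it.
The remaining 2×2 game on (target 2, target 3) × (guard 1, guard 2) has no saddle point. Let the attacker play target 2 with probability p; indifference gives 3p − 9(1−p) = −4p + (1−p), so p = 10/17.
Similarly the defender's optimal q on guard 1 is 5/17, and the value is 3·(5/17) + (-4)·(12/17) = -33/17.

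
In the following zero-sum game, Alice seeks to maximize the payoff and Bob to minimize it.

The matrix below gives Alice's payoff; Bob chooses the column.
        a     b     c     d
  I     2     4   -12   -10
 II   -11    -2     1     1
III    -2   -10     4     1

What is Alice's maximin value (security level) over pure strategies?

The worst-case payoff for each row is I: -12, II: -11, III: -10.
The best of these is -10.

-10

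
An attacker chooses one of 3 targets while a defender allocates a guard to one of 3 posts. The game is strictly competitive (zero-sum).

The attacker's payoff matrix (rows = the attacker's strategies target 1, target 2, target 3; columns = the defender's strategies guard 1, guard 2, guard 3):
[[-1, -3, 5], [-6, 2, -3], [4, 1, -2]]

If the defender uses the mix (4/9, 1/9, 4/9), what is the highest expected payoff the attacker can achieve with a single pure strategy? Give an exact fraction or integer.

target 1: (-1)·(4/9) + (-3)·(1/9) + (5)·(4/9) = 13/9.
target 2: (-6)·(4/9) + (2)·(1/9) + (-3)·(4/9) = -34/9.
target 3: (4)·(4/9) + (1)·(1/9) + (-2)·(4/9) = 1.
The best pure response is target 1 with expected payoff 13/9.

13/9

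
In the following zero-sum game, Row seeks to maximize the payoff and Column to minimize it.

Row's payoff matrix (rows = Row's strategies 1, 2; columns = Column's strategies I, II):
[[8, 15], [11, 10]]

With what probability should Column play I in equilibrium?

5/8

Row minima are 8 and 10, so Row's maximin is 10; column maxima are 11 and 15, so Column's minimax is 11. These differ, so the equilibrium is in mixed strategies.
Let Column play I with probability q. Row is indifferent when 8q + 15(1−q) = 11q + 10(1−q), giving q = 5/8.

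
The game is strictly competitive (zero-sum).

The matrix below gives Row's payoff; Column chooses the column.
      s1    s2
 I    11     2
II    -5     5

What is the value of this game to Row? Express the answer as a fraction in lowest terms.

65/19

Row minima are 2 and -5, so Row's maximin is 2; column maxima are 11 and 5, so Column's minimax is 5. These differ, so the equilibrium is in mixed strategies.
Let Row play I with probability p. Column is indifferent when 11p − 5(1−p) = 2p + 5(1−p), giving p = 10/19.
Let Column play s1 with probability q. Row is indifferent when 11q + 2(1−q) = −5q + 5(1−q), giving q = 3/19.
The value is 11·(3/19) + (2)·(16/19) = 65/19.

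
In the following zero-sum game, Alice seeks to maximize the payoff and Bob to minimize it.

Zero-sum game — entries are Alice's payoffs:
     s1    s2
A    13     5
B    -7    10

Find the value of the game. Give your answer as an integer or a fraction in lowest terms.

33/5

Row minima are 5 and -7, so Alice's maximin is 5; column maxima are 13 and 10, so Bob's minimax is 10. These differ, so the equilibrium is in mixed strategies.
Let Alice play A with probability p. Bob is indifferent when 13p − 7(1−p) = 5p + 10(1−p), giving p = 17/25.
Let Bob play s1 with probability q. Alice is indifferent when 13q + 5(1−q) = −7q + 10(1−q), giving q = 1/5.
The value is 13·(1/5) + (5)·(4/5) = 33/5.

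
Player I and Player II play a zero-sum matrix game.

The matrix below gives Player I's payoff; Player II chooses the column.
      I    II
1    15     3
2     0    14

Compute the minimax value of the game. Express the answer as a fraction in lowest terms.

Row minima are 3 and 0, so Player I's maximin is 3; column maxima are 15 and 14, so Player II's minimax is 14. These differ, so the equilibrium is in mixed strategies.
Let Player I play 1 with probability p. Player II is indifferent when 15p = 3p + 14(1−p), giving p = 7/13.
Let Player II play I with probability q. Player I is indifferent when 15q + 3(1−q) = 14(1−q), giving q = 11/26.
The value is 15·(11/26) + (3)·(15/26) = 105/13.

105/13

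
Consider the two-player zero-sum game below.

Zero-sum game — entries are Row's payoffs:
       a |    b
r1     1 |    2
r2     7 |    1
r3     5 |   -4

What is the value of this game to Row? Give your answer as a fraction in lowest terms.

13/7

Row r3 is strictly dominated by row r2, so Row never plays it.
The remaining 2×2 game on (r1, r2) × (a, b) has no saddle point. Let Row play r1 with probability p; indifference gives p + 7(1−p) = 2p + (1−p), so p = 6/7.
Similarly Column's optimal q on a is 1/7, and the value is 1·(1/7) + (2)·(6/7) = 13/7.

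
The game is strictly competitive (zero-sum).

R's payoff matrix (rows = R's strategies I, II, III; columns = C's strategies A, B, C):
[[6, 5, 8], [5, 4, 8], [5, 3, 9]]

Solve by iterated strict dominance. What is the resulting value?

5

Column A is strictly dominated by B for C (5<6, 4<5, 3<5); eliminate A.
Column C is strictly dominated by B for C (5<8, 4<8, 3<9); eliminate C.
Row III is strictly dominated by row I (5>3); eliminate III.
Row II is strictly dominated by row I (5>4); eliminate II.
Only (I, B) remains, with payoff 5.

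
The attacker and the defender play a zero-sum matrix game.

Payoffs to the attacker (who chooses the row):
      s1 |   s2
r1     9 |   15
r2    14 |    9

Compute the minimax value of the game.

Row minima are 9 and 9, so the attacker's maximin is 9; column maxima are 14 and 15, so the defender's minimax is 14. These differ, so the equilibrium is in mixed strategies.
Let the attacker play r1 with probability p. The defender is indifferent when 9p + 14(1−p) = 15p + 9(1−p), giving p = 5/11.
Let the defender play s1 with probability q. The attacker is indifferent when 9q + 15(1−q) = 14q + 9(1−q), giving q = 6/11.
The value is 9·(6/11) + (15)·(5/11) = 129/11.

129/11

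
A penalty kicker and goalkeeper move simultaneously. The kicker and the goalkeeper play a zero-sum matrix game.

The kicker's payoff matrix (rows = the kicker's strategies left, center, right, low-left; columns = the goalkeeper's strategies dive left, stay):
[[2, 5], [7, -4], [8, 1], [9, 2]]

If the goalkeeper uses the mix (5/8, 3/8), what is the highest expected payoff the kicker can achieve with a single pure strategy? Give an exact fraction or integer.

51/8

left: (2)·(5/8) + (5)·(3/8) = 25/8.
center: (7)·(5/8) + (-4)·(3/8) = 23/8.
right: (8)·(5/8) + (1)·(3/8) = 43/8.
low-left: (9)·(5/8) + (2)·(3/8) = 51/8.
The best pure response is low-left with expected payoff 51/8.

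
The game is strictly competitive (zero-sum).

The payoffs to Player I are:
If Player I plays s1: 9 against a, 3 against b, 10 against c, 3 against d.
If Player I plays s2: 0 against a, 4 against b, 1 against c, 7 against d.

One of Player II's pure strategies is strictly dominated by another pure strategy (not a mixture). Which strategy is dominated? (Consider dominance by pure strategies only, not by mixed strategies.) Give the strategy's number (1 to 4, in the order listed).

3

Player II prefers columns that give Player I less. Compare c with a: 9 < 10, 0 < 1.
So a strictly dominates c for Player II; c is strictly dominated.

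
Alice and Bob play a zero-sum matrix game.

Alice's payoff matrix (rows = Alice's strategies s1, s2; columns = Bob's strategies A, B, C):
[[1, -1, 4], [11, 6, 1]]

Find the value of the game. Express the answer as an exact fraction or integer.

5/2

Column A is strictly dominated by B for Bob (it gives Alice more in every row).
The remaining 2×2 game on (s1, s2) × (B, C) has no saddle point. Let Alice play s1 with probability p; indifference gives −p + 6(1−p) = 4p + (1−p), so p = 1/2.
Similarly Bob's optimal q on B is 3/10, and the value is -1·(3/10) + (4)·(7/10) = 5/2.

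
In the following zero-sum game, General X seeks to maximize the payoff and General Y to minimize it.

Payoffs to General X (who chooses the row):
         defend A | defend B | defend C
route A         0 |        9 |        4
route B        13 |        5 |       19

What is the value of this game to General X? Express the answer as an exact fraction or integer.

Column defend C is strictly dominated by defend A for General Y (it gives General X more in every row).
The remaining 2×2 game on (route A, route B) × (defend A, defend B) has no saddle point. Let General X play route A with probability p; indifference gives 13(1−p) = 9p + 5(1−p), so p = 8/17.
Similarly General Y's optimal q on defend A is 4/17, and the value is 0·(4/17) + (9)·(13/17) = 117/17.

117/17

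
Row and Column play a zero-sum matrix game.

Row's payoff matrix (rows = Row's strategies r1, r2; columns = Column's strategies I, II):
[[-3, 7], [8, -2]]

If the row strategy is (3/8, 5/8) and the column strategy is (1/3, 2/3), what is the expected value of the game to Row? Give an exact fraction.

53/24

Against (1/3, 2/3), each row's expected payoff is r1: 11/3; r2: 4/3.
Taking the (3/8, 5/8)-weighted average: (3/8)·(11/3) + (5/8)·(4/3) = 53/24.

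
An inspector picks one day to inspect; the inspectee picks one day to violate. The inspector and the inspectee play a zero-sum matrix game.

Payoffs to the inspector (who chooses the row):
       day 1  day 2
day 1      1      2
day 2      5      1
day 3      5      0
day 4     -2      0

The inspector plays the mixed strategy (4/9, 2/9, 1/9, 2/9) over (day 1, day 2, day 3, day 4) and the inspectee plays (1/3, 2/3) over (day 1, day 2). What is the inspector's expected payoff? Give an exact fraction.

35/27

Against (1/3, 2/3), each row's expected payoff is day 1: 5/3; day 2: 7/3; day 3: 5/3; day 4: -2/3.
Taking the (4/9, 2/9, 1/9, 2/9)-weighted average: (4/9)·(5/3) + (2/9)·(7/3) + (1/9)·(5/3) + (2/9)·(-2/3) = 35/27.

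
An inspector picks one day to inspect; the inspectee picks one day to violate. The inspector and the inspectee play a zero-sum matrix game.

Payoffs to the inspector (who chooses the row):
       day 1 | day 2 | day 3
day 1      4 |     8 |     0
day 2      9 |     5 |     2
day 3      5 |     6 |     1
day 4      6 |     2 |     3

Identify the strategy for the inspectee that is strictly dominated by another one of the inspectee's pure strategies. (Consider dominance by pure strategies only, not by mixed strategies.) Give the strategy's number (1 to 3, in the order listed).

The inspectee prefers columns that give the inspector less. Compare day 1 with day 3: 0 < 4, 2 < 9, 1 < 5, 3 < 6.
So day 3 strictly dominates day 1 for the inspectee; day 1 is strictly dominated.

1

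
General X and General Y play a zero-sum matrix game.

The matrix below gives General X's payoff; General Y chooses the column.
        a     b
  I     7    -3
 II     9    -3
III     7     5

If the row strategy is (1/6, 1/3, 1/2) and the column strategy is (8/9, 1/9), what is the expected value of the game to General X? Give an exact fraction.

187/27

Against (8/9, 1/9), each row's expected payoff is I: 53/9; II: 23/3; III: 61/9.
Taking the (1/6, 1/3, 1/2)-weighted average: (1/6)·(53/9) + (1/3)·(23/3) + (1/2)·(61/9) = 187/27.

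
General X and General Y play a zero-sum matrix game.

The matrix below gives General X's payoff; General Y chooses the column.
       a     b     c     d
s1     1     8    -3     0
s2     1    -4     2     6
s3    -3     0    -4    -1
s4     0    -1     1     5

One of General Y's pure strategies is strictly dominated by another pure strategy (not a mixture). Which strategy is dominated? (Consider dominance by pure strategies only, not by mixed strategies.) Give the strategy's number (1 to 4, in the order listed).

General Y prefers columns that give General X less. Compare d with c: -3 < 0, 2 < 6, -4 < -1, 1 < 5.
So c strictly dominates d for General Y; d is strictly dominated.

4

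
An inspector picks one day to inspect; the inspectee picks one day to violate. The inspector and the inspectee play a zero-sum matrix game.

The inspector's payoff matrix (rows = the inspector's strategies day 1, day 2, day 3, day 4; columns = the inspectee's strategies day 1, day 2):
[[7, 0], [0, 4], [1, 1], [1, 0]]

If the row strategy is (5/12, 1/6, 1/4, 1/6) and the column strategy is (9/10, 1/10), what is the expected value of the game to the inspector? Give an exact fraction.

Against (9/10, 1/10), each row's expected payoff is day 1: 63/10; day 2: 2/5; day 3: 1; day 4: 9/10.
Taking the (5/12, 1/6, 1/4, 1/6)-weighted average: (5/12)·(63/10) + (1/6)·(2/5) + (1/4)·(1) + (1/6)·(9/10) = 371/120.

371/120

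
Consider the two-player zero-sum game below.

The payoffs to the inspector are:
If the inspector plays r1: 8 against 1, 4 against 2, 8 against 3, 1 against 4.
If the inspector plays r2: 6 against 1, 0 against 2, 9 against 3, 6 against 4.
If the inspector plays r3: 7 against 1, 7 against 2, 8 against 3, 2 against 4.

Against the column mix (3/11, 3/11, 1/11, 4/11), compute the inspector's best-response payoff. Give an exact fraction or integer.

r1: (8)·(3/11) + (4)·(3/11) + (8)·(1/11) + (1)·(4/11) = 48/11.
r2: (6)·(3/11) + (0)·(3/11) + (9)·(1/11) + (6)·(4/11) = 51/11.
r3: (7)·(3/11) + (7)·(3/11) + (8)·(1/11) + (2)·(4/11) = 58/11.
The best pure response is r3 with expected payoff 58/11.

58/11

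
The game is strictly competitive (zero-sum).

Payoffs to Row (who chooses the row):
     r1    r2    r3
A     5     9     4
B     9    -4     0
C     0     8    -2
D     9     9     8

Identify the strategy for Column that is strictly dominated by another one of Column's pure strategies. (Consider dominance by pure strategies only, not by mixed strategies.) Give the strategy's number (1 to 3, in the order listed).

1

Column prefers columns that give Row less. Compare r1 with r3: 4 < 5, 0 < 9, -2 < 0, 8 < 9.
So r3 strictly dominates r1 for Column; r1 is strictly dominated.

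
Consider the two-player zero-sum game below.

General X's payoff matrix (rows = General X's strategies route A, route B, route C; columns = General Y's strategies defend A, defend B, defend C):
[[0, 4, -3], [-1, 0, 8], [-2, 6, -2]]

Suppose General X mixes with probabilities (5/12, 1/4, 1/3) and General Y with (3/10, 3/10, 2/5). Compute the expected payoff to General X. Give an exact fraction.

103/120

Against (3/10, 3/10, 2/5), each row's expected payoff is route A: 0; route B: 29/10; route C: 2/5.
Taking the (5/12, 1/4, 1/3)-weighted average: (5/12)·(0) + (1/4)·(29/10) + (1/3)·(2/5) = 103/120.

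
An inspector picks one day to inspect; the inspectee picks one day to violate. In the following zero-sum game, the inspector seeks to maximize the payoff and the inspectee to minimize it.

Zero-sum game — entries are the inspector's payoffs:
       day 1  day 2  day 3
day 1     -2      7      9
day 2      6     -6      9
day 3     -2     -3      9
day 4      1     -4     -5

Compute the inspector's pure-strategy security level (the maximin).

-2

The worst-case payoff for each row is day 1: -2, day 2: -6, day 3: -3, day 4: -5.
The best of these is -2.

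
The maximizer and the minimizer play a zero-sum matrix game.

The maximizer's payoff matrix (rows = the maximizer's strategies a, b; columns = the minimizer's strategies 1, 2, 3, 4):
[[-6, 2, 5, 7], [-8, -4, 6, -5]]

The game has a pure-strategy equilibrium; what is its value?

Row minima: -6, -8 → the maximizer's maximin is -6.
Column maxima: -6, 2, 6, 7 → the minimizer's minimax is -6.
They coincide at (a, 1), so the value is -6.

-6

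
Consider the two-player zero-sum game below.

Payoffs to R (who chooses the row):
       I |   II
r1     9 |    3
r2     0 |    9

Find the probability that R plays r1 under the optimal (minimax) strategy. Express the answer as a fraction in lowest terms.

Row minima are 3 and 0, so R's maximin is 3; column maxima are 9 and 9, so C's minimax is 9. These differ, so the equilibrium is in mixed strategies.
Let R play r1 with probability p. C is indifferent when 9p = 3p + 9(1−p), giving p = 3/5.

3/5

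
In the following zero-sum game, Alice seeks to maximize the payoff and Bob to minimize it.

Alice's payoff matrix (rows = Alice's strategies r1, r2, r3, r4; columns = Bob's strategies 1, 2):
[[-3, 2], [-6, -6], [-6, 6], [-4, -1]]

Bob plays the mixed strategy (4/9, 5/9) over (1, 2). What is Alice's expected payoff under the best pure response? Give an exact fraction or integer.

2/3

r1: (-3)·(4/9) + (2)·(5/9) = -2/9.
r2: (-6)·(4/9) + (-6)·(5/9) = -6.
r3: (-6)·(4/9) + (6)·(5/9) = 2/3.
r4: (-4)·(4/9) + (-1)·(5/9) = -7/3.
The best pure response is r3 with expected payoff 2/3.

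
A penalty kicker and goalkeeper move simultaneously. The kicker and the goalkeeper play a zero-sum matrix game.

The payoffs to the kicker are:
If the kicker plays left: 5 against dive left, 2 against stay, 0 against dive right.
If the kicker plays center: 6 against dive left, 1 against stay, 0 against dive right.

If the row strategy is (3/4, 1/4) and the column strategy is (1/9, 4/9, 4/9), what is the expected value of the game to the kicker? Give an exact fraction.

Against (1/9, 4/9, 4/9), each row's expected payoff is left: 13/9; center: 10/9.
Taking the (3/4, 1/4)-weighted average: (3/4)·(13/9) + (1/4)·(10/9) = 49/36.

49/36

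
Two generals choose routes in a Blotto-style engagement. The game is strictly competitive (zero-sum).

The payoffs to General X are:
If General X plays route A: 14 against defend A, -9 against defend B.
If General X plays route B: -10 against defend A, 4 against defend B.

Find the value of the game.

Row minima are -9 and -10, so General X's maximin is -9; column maxima are 14 and 4, so General Y's minimax is 4. These differ, so the equilibrium is in mixed strategies.
Let General X play route A with probability p. General Y is indifferent when 14p − 10(1−p) = −9p + 4(1−p), giving p = 14/37.
Let General Y play defend A with probability q. General X is indifferent when 14q − 9(1−q) = −10q + 4(1−q), giving q = 13/37.
The value is 14·(13/37) + (-9)·(24/37) = -34/37.

-34/37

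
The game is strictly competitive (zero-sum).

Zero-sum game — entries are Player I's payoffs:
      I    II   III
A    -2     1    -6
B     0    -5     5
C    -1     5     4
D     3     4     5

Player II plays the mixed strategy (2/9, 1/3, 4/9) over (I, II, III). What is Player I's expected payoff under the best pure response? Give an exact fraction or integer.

38/9

A: (-2)·(2/9) + (1)·(1/3) + (-6)·(4/9) = -25/9.
B: (0)·(2/9) + (-5)·(1/3) + (5)·(4/9) = 5/9.
C: (-1)·(2/9) + (5)·(1/3) + (4)·(4/9) = 29/9.
D: (3)·(2/9) + (4)·(1/3) + (5)·(4/9) = 38/9.
The best pure response is D with expected payoff 38/9.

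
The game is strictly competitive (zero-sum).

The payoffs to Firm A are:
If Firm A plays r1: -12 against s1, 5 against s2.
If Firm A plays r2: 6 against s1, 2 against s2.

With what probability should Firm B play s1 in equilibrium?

Row minima are -12 and 2, so Firm A's maximin is 2; column maxima are 6 and 5, so Firm B's minimax is 5. These differ, so the equilibrium is in mixed strategies.
Let Firm B play s1 with probability q. Firm A is indifferent when −12q + 5(1−q) = 6q + 2(1−q), giving q = 1/7.

1/7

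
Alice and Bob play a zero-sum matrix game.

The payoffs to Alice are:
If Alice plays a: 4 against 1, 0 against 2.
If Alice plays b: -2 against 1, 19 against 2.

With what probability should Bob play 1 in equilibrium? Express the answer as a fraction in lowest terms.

19/25

Row minima are 0 and -2, so Alice's maximin is 0; column maxima are 4 and 19, so Bob's minimax is 4. These differ, so the equilibrium is in mixed strategies.
Let Bob play 1 with probability q. Alice is indifferent when 4q = −2q + 19(1−q), giving q = 19/25.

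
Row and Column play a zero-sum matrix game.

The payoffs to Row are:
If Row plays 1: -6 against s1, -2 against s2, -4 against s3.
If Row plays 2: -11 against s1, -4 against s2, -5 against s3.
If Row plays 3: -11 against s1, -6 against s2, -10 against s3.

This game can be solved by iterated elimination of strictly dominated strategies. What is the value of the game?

Row 2 is strictly dominated by row 1 (-6>-11, -2>-4, -4>-5); eliminate 2.
Column s2 is strictly dominated by s1 for Column (-6<-2, -11<-6); eliminate s2.
Column s3 is strictly dominated by s1 for Column (-6<-4, -11<-10); eliminate s3.
Row 3 is strictly dominated by row 1 (-6>-11); eliminate 3.
Only (1, s1) remains, with payoff -6.

-6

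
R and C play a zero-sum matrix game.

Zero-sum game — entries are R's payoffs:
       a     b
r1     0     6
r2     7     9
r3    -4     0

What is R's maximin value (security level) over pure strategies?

The worst-case payoff for each row is r1: 0, r2: 7, r3: -4.
The best of these is 7.

7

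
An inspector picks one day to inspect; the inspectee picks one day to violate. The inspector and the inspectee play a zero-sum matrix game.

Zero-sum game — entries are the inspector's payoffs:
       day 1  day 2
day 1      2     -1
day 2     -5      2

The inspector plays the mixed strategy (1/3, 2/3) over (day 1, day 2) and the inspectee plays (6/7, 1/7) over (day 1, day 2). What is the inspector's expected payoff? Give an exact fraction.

-15/7

Against (6/7, 1/7), each row's expected payoff is day 1: 11/7; day 2: -4.
Taking the (1/3, 2/3)-weighted average: (1/3)·(11/7) + (2/3)·(-4) = -15/7.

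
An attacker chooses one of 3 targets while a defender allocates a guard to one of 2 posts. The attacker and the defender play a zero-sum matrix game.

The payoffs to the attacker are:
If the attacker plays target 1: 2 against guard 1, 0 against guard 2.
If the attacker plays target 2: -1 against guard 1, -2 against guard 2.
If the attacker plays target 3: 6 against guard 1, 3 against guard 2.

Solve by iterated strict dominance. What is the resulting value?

3

Row target 1 is strictly dominated by row target 3 (6>2, 3>0); eliminate target 1.
Row target 2 is strictly dominated by row target 3 (6>-1, 3>-2); eliminate target 2.
Column guard 1 is strictly dominated by guard 2 for the defender (3<6); eliminate guard 1.
Only (target 3, guard 2) remains, with payoff 3.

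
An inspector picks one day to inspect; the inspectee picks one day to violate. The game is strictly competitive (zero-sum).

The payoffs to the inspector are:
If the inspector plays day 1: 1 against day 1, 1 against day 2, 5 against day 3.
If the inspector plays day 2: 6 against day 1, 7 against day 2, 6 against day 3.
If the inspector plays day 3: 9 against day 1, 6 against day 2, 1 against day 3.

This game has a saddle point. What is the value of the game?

Row minima: 1, 6, 1 → the inspector's maximin is 6.
Column maxima: 9, 7, 6 → the inspectee's minimax is 6.
They coincide at (day 2, day 3), so the value is 6.

6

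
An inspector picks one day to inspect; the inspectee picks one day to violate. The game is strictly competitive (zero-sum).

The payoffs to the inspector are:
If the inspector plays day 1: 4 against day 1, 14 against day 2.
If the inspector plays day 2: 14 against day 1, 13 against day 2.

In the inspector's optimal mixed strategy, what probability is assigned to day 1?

1/11

Row minima are 4 and 13, so the inspector's maximin is 13; column maxima are 14 and 14, so the inspectee's minimax is 14. These differ, so the equilibrium is in mixed strategies.
Let the inspector play day 1 with probability p. The inspectee is indifferent when 4p + 14(1−p) = 14p + 13(1−p), giving p = 1/11.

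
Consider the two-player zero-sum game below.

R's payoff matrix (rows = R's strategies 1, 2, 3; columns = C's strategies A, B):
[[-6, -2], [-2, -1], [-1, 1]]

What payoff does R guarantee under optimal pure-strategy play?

Row minima: -6, -2, -1 → R's maximin is -1.
Column maxima: -1, 1 → C's minimax is -1.
They coincide at (3, A), so the value is -1.

-1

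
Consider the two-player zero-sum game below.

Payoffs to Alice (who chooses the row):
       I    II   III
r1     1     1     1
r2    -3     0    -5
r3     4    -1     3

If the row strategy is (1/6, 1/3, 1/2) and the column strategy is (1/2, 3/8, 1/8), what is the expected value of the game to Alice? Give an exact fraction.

11/24

Against (1/2, 3/8, 1/8), each row's expected payoff is r1: 1; r2: -17/8; r3: 2.
Taking the (1/6, 1/3, 1/2)-weighted average: (1/6)·(1) + (1/3)·(-17/8) + (1/2)·(2) = 11/24.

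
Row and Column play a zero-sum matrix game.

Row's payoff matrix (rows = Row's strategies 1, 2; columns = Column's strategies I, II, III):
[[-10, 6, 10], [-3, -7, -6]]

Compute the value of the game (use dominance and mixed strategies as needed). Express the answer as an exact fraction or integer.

-22/5

Column III is strictly dominated by II for Column (it gives Row more in every row).
The remaining 2×2 game on (1, 2) × (I, II) has no saddle point. Let Row play 1 with probability p; indifference gives −10p − 3(1−p) = 6p − 7(1−p), so p = 1/5.
Similarly Column's optimal q on I is 13/20, and the value is -10·(13/20) + (6)·(7/20) = -22/5.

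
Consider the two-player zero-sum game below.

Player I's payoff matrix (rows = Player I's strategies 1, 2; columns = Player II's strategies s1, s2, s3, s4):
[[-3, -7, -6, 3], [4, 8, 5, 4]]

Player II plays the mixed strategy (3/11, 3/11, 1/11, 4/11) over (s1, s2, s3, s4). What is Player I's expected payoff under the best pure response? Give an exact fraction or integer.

57/11

1: (-3)·(3/11) + (-7)·(3/11) + (-6)·(1/11) + (3)·(4/11) = -24/11.
2: (4)·(3/11) + (8)·(3/11) + (5)·(1/11) + (4)·(4/11) = 57/11.
The best pure response is 2 with expected payoff 57/11.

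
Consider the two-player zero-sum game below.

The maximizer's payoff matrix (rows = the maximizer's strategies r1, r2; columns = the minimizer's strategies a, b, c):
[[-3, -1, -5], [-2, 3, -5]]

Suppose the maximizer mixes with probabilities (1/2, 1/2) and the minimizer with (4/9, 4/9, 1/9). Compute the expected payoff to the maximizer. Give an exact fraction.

Against (4/9, 4/9, 1/9), each row's expected payoff is r1: -7/3; r2: -1/9.
Taking the (1/2, 1/2)-weighted average: (1/2)·(-7/3) + (1/2)·(-1/9) = -11/9.

-11/9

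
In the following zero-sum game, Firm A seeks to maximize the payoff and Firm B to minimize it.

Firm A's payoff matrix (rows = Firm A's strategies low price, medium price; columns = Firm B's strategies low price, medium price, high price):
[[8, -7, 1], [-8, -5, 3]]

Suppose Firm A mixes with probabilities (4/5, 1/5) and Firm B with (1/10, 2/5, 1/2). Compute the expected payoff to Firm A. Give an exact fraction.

Against (1/10, 2/5, 1/2), each row's expected payoff is low price: -3/2; medium price: -13/10.
Taking the (4/5, 1/5)-weighted average: (4/5)·(-3/2) + (1/5)·(-13/10) = -73/50.

-73/50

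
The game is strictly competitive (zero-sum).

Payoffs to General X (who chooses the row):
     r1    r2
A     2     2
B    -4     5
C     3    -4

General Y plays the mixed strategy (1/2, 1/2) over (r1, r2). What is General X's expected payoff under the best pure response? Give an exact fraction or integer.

2

A: (2)·(1/2) + (2)·(1/2) = 2.
B: (-4)·(1/2) + (5)·(1/2) = 1/2.
C: (3)·(1/2) + (-4)·(1/2) = -1/2.
The best pure response is A with expected payoff 2.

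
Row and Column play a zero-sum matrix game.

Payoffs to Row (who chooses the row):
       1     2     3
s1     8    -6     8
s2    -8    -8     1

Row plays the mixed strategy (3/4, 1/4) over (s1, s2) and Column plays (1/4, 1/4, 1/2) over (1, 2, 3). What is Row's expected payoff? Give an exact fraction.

Against (1/4, 1/4, 1/2), each row's expected payoff is s1: 9/2; s2: -7/2.
Taking the (3/4, 1/4)-weighted average: (3/4)·(9/2) + (1/4)·(-7/2) = 5/2.

5/2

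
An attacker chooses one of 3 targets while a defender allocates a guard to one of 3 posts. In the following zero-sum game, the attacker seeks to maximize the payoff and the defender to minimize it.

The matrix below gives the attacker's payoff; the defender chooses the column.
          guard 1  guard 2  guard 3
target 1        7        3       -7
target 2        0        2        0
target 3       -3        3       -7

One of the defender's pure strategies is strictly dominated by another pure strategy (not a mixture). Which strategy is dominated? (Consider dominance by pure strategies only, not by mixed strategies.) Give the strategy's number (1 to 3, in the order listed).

2

The defender prefers columns that give the attacker less. Compare guard 2 with guard 3: -7 < 3, 0 < 2, -7 < 3.
So guard 3 strictly dominates guard 2 for the defender; guard 2 is strictly dominated.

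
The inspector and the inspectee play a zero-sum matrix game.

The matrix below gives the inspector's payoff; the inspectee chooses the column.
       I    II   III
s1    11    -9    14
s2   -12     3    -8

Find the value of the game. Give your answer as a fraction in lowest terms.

Column III is strictly dominated by I for the inspectee (it gives the inspector more in every row).
The remaining 2×2 game on (s1, s2) × (I, II) has no saddle point. Let the inspector play s1 with probability p; indifference gives 11p − 12(1−p) = −9p + 3(1−p), so p = 3/7.
Similarly the inspectee's optimal q on I is 12/35, and the value is 11·(12/35) + (-9)·(23/35) = -15/7.

-15/7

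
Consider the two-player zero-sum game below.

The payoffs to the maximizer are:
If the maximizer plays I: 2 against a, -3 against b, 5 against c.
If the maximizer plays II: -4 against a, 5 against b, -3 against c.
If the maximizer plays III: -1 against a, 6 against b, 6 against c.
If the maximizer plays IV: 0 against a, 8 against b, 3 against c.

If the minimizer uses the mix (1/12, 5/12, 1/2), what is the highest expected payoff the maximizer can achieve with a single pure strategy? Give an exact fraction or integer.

65/12

I: (2)·(1/12) + (-3)·(5/12) + (5)·(1/2) = 17/12.
II: (-4)·(1/12) + (5)·(5/12) + (-3)·(1/2) = 1/4.
III: (-1)·(1/12) + (6)·(5/12) + (6)·(1/2) = 65/12.
IV: (0)·(1/12) + (8)·(5/12) + (3)·(1/2) = 29/6.
The best pure response is III with expected payoff 65/12.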